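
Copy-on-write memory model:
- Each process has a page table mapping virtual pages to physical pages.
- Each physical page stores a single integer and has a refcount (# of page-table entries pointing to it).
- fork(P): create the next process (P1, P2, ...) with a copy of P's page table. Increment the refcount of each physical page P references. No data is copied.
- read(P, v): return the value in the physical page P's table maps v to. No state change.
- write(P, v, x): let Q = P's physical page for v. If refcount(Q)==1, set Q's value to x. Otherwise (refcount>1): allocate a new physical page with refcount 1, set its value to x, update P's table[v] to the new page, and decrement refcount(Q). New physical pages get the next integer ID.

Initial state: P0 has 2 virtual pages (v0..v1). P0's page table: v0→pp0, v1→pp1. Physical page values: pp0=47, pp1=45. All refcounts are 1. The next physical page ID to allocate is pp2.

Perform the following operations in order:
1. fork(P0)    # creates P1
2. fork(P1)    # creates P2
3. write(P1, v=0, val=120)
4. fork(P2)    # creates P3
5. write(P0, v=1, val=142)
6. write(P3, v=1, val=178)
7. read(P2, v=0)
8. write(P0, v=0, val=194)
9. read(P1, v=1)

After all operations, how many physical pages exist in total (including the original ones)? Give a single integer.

Answer: 6

Derivation:
Op 1: fork(P0) -> P1. 2 ppages; refcounts: pp0:2 pp1:2
Op 2: fork(P1) -> P2. 2 ppages; refcounts: pp0:3 pp1:3
Op 3: write(P1, v0, 120). refcount(pp0)=3>1 -> COPY to pp2. 3 ppages; refcounts: pp0:2 pp1:3 pp2:1
Op 4: fork(P2) -> P3. 3 ppages; refcounts: pp0:3 pp1:4 pp2:1
Op 5: write(P0, v1, 142). refcount(pp1)=4>1 -> COPY to pp3. 4 ppages; refcounts: pp0:3 pp1:3 pp2:1 pp3:1
Op 6: write(P3, v1, 178). refcount(pp1)=3>1 -> COPY to pp4. 5 ppages; refcounts: pp0:3 pp1:2 pp2:1 pp3:1 pp4:1
Op 7: read(P2, v0) -> 47. No state change.
Op 8: write(P0, v0, 194). refcount(pp0)=3>1 -> COPY to pp5. 6 ppages; refcounts: pp0:2 pp1:2 pp2:1 pp3:1 pp4:1 pp5:1
Op 9: read(P1, v1) -> 45. No state change.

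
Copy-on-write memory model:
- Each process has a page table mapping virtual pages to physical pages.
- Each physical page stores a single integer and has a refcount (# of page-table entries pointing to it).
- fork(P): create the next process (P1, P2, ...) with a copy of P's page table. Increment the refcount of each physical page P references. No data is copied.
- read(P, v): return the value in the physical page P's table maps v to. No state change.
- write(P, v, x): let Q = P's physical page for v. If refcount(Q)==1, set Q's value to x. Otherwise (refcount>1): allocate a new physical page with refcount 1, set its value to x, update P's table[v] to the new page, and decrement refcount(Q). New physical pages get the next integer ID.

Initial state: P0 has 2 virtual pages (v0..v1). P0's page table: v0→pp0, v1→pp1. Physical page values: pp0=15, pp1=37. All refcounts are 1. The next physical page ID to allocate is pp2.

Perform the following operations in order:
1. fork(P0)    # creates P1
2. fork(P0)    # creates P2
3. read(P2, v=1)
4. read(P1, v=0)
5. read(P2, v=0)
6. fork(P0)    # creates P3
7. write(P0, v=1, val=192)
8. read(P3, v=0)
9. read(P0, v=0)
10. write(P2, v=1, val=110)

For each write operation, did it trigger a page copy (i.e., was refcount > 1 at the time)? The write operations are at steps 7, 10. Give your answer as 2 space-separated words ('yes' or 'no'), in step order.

Op 1: fork(P0) -> P1. 2 ppages; refcounts: pp0:2 pp1:2
Op 2: fork(P0) -> P2. 2 ppages; refcounts: pp0:3 pp1:3
Op 3: read(P2, v1) -> 37. No state change.
Op 4: read(P1, v0) -> 15. No state change.
Op 5: read(P2, v0) -> 15. No state change.
Op 6: fork(P0) -> P3. 2 ppages; refcounts: pp0:4 pp1:4
Op 7: write(P0, v1, 192). refcount(pp1)=4>1 -> COPY to pp2. 3 ppages; refcounts: pp0:4 pp1:3 pp2:1
Op 8: read(P3, v0) -> 15. No state change.
Op 9: read(P0, v0) -> 15. No state change.
Op 10: write(P2, v1, 110). refcount(pp1)=3>1 -> COPY to pp3. 4 ppages; refcounts: pp0:4 pp1:2 pp2:1 pp3:1

yes yes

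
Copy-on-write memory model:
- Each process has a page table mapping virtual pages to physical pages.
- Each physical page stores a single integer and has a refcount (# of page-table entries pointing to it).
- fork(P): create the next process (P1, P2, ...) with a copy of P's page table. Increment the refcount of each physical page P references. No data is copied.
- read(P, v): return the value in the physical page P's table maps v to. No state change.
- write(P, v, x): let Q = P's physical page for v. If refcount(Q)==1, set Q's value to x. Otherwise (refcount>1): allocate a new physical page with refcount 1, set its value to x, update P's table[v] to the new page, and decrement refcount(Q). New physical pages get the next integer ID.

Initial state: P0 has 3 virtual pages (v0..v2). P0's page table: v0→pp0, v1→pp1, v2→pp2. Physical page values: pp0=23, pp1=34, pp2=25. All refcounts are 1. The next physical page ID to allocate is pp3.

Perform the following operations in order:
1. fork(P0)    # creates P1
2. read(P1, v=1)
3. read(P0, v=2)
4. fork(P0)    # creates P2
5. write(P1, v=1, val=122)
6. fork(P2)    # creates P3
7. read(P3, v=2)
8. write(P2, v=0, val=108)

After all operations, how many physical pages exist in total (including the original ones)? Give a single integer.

Answer: 5

Derivation:
Op 1: fork(P0) -> P1. 3 ppages; refcounts: pp0:2 pp1:2 pp2:2
Op 2: read(P1, v1) -> 34. No state change.
Op 3: read(P0, v2) -> 25. No state change.
Op 4: fork(P0) -> P2. 3 ppages; refcounts: pp0:3 pp1:3 pp2:3
Op 5: write(P1, v1, 122). refcount(pp1)=3>1 -> COPY to pp3. 4 ppages; refcounts: pp0:3 pp1:2 pp2:3 pp3:1
Op 6: fork(P2) -> P3. 4 ppages; refcounts: pp0:4 pp1:3 pp2:4 pp3:1
Op 7: read(P3, v2) -> 25. No state change.
Op 8: write(P2, v0, 108). refcount(pp0)=4>1 -> COPY to pp4. 5 ppages; refcounts: pp0:3 pp1:3 pp2:4 pp3:1 pp4:1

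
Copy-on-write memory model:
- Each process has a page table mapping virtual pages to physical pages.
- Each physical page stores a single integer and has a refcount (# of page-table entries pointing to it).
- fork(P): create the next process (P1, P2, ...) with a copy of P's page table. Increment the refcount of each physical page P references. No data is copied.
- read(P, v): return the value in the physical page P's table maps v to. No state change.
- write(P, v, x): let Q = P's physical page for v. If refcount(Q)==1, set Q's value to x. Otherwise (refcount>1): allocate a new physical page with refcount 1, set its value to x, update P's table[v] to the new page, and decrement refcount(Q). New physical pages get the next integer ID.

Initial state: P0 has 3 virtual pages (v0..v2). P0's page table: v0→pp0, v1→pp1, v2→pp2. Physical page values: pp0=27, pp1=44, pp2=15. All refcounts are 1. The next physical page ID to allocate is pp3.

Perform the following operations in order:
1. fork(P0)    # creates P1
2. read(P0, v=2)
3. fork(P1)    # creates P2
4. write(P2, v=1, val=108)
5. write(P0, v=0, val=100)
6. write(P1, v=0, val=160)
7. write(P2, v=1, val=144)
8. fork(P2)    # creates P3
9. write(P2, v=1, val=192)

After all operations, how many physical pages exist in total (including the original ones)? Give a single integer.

Answer: 7

Derivation:
Op 1: fork(P0) -> P1. 3 ppages; refcounts: pp0:2 pp1:2 pp2:2
Op 2: read(P0, v2) -> 15. No state change.
Op 3: fork(P1) -> P2. 3 ppages; refcounts: pp0:3 pp1:3 pp2:3
Op 4: write(P2, v1, 108). refcount(pp1)=3>1 -> COPY to pp3. 4 ppages; refcounts: pp0:3 pp1:2 pp2:3 pp3:1
Op 5: write(P0, v0, 100). refcount(pp0)=3>1 -> COPY to pp4. 5 ppages; refcounts: pp0:2 pp1:2 pp2:3 pp3:1 pp4:1
Op 6: write(P1, v0, 160). refcount(pp0)=2>1 -> COPY to pp5. 6 ppages; refcounts: pp0:1 pp1:2 pp2:3 pp3:1 pp4:1 pp5:1
Op 7: write(P2, v1, 144). refcount(pp3)=1 -> write in place. 6 ppages; refcounts: pp0:1 pp1:2 pp2:3 pp3:1 pp4:1 pp5:1
Op 8: fork(P2) -> P3. 6 ppages; refcounts: pp0:2 pp1:2 pp2:4 pp3:2 pp4:1 pp5:1
Op 9: write(P2, v1, 192). refcount(pp3)=2>1 -> COPY to pp6. 7 ppages; refcounts: pp0:2 pp1:2 pp2:4 pp3:1 pp4:1 pp5:1 pp6:1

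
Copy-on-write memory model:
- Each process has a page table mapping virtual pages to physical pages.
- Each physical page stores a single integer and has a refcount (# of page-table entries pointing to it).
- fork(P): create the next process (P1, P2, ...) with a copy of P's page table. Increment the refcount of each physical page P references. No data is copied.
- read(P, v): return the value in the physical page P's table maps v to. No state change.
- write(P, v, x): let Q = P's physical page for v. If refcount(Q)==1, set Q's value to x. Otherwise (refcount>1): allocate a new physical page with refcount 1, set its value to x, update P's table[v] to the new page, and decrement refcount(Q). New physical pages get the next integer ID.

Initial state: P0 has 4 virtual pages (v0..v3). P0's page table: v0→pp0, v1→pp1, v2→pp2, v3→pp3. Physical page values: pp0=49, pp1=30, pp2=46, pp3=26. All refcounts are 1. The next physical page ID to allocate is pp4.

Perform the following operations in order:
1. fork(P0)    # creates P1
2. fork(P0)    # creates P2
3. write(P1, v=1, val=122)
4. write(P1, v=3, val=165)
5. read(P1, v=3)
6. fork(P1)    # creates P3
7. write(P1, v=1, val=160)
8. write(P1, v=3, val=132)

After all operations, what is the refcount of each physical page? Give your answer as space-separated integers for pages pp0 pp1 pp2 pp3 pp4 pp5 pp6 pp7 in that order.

Answer: 4 2 4 2 1 1 1 1

Derivation:
Op 1: fork(P0) -> P1. 4 ppages; refcounts: pp0:2 pp1:2 pp2:2 pp3:2
Op 2: fork(P0) -> P2. 4 ppages; refcounts: pp0:3 pp1:3 pp2:3 pp3:3
Op 3: write(P1, v1, 122). refcount(pp1)=3>1 -> COPY to pp4. 5 ppages; refcounts: pp0:3 pp1:2 pp2:3 pp3:3 pp4:1
Op 4: write(P1, v3, 165). refcount(pp3)=3>1 -> COPY to pp5. 6 ppages; refcounts: pp0:3 pp1:2 pp2:3 pp3:2 pp4:1 pp5:1
Op 5: read(P1, v3) -> 165. No state change.
Op 6: fork(P1) -> P3. 6 ppages; refcounts: pp0:4 pp1:2 pp2:4 pp3:2 pp4:2 pp5:2
Op 7: write(P1, v1, 160). refcount(pp4)=2>1 -> COPY to pp6. 7 ppages; refcounts: pp0:4 pp1:2 pp2:4 pp3:2 pp4:1 pp5:2 pp6:1
Op 8: write(P1, v3, 132). refcount(pp5)=2>1 -> COPY to pp7. 8 ppages; refcounts: pp0:4 pp1:2 pp2:4 pp3:2 pp4:1 pp5:1 pp6:1 pp7:1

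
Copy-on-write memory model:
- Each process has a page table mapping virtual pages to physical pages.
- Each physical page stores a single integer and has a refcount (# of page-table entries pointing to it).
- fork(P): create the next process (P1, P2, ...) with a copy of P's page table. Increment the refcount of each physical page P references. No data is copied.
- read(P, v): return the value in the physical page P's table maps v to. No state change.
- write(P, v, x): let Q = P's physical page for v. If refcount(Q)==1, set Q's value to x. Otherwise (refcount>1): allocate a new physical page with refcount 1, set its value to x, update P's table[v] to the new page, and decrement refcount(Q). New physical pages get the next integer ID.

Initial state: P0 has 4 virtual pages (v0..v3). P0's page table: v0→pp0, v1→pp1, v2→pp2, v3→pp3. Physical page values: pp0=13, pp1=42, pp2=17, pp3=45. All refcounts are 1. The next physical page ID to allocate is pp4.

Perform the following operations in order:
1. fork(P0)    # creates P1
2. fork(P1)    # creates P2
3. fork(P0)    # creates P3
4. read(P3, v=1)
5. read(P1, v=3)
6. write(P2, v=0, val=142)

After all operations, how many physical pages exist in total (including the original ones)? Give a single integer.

Op 1: fork(P0) -> P1. 4 ppages; refcounts: pp0:2 pp1:2 pp2:2 pp3:2
Op 2: fork(P1) -> P2. 4 ppages; refcounts: pp0:3 pp1:3 pp2:3 pp3:3
Op 3: fork(P0) -> P3. 4 ppages; refcounts: pp0:4 pp1:4 pp2:4 pp3:4
Op 4: read(P3, v1) -> 42. No state change.
Op 5: read(P1, v3) -> 45. No state change.
Op 6: write(P2, v0, 142). refcount(pp0)=4>1 -> COPY to pp4. 5 ppages; refcounts: pp0:3 pp1:4 pp2:4 pp3:4 pp4:1

Answer: 5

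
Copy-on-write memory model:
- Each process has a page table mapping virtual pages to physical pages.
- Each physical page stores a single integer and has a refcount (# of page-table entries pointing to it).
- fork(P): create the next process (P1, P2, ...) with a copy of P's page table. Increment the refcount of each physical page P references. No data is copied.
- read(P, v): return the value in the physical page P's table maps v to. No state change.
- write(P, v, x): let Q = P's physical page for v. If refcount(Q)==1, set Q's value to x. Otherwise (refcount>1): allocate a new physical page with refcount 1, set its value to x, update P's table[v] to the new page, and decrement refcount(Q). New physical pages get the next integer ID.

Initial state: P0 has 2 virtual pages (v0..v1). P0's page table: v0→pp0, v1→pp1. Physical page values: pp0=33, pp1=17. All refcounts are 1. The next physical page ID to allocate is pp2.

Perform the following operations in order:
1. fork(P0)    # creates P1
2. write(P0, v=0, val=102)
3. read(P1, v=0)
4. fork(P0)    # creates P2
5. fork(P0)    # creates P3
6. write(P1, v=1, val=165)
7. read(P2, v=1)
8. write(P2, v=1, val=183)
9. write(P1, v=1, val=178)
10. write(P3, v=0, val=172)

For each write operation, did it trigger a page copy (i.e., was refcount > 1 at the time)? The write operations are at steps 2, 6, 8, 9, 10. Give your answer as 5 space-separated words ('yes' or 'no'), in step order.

Op 1: fork(P0) -> P1. 2 ppages; refcounts: pp0:2 pp1:2
Op 2: write(P0, v0, 102). refcount(pp0)=2>1 -> COPY to pp2. 3 ppages; refcounts: pp0:1 pp1:2 pp2:1
Op 3: read(P1, v0) -> 33. No state change.
Op 4: fork(P0) -> P2. 3 ppages; refcounts: pp0:1 pp1:3 pp2:2
Op 5: fork(P0) -> P3. 3 ppages; refcounts: pp0:1 pp1:4 pp2:3
Op 6: write(P1, v1, 165). refcount(pp1)=4>1 -> COPY to pp3. 4 ppages; refcounts: pp0:1 pp1:3 pp2:3 pp3:1
Op 7: read(P2, v1) -> 17. No state change.
Op 8: write(P2, v1, 183). refcount(pp1)=3>1 -> COPY to pp4. 5 ppages; refcounts: pp0:1 pp1:2 pp2:3 pp3:1 pp4:1
Op 9: write(P1, v1, 178). refcount(pp3)=1 -> write in place. 5 ppages; refcounts: pp0:1 pp1:2 pp2:3 pp3:1 pp4:1
Op 10: write(P3, v0, 172). refcount(pp2)=3>1 -> COPY to pp5. 6 ppages; refcounts: pp0:1 pp1:2 pp2:2 pp3:1 pp4:1 pp5:1

yes yes yes no yes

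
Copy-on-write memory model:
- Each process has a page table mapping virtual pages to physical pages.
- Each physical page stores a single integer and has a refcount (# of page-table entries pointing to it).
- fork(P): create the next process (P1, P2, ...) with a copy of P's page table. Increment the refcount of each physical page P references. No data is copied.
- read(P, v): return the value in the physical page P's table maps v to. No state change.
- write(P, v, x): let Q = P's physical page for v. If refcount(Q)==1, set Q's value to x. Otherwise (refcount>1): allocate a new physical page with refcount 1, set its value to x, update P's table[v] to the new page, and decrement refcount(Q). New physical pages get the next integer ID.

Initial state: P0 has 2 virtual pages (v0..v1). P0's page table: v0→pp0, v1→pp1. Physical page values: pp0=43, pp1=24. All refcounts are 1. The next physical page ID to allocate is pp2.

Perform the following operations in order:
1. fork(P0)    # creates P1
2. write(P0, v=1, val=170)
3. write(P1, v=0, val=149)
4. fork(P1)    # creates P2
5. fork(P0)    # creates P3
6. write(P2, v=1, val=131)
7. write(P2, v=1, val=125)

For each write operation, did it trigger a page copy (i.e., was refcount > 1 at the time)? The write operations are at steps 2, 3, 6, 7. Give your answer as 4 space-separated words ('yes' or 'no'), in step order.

Op 1: fork(P0) -> P1. 2 ppages; refcounts: pp0:2 pp1:2
Op 2: write(P0, v1, 170). refcount(pp1)=2>1 -> COPY to pp2. 3 ppages; refcounts: pp0:2 pp1:1 pp2:1
Op 3: write(P1, v0, 149). refcount(pp0)=2>1 -> COPY to pp3. 4 ppages; refcounts: pp0:1 pp1:1 pp2:1 pp3:1
Op 4: fork(P1) -> P2. 4 ppages; refcounts: pp0:1 pp1:2 pp2:1 pp3:2
Op 5: fork(P0) -> P3. 4 ppages; refcounts: pp0:2 pp1:2 pp2:2 pp3:2
Op 6: write(P2, v1, 131). refcount(pp1)=2>1 -> COPY to pp4. 5 ppages; refcounts: pp0:2 pp1:1 pp2:2 pp3:2 pp4:1
Op 7: write(P2, v1, 125). refcount(pp4)=1 -> write in place. 5 ppages; refcounts: pp0:2 pp1:1 pp2:2 pp3:2 pp4:1

yes yes yes no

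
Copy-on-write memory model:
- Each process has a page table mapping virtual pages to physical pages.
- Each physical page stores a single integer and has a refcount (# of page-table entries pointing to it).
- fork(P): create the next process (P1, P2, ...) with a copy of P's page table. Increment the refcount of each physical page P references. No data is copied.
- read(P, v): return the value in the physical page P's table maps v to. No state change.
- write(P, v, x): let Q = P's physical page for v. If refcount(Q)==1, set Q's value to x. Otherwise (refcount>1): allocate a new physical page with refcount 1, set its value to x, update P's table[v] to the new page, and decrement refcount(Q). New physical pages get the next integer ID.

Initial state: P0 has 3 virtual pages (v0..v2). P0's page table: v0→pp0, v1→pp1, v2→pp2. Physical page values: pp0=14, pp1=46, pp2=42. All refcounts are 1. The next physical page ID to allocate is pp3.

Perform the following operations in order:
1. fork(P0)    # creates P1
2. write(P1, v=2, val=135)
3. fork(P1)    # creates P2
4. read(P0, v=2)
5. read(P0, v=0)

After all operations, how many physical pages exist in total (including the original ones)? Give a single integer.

Answer: 4

Derivation:
Op 1: fork(P0) -> P1. 3 ppages; refcounts: pp0:2 pp1:2 pp2:2
Op 2: write(P1, v2, 135). refcount(pp2)=2>1 -> COPY to pp3. 4 ppages; refcounts: pp0:2 pp1:2 pp2:1 pp3:1
Op 3: fork(P1) -> P2. 4 ppages; refcounts: pp0:3 pp1:3 pp2:1 pp3:2
Op 4: read(P0, v2) -> 42. No state change.
Op 5: read(P0, v0) -> 14. No state change.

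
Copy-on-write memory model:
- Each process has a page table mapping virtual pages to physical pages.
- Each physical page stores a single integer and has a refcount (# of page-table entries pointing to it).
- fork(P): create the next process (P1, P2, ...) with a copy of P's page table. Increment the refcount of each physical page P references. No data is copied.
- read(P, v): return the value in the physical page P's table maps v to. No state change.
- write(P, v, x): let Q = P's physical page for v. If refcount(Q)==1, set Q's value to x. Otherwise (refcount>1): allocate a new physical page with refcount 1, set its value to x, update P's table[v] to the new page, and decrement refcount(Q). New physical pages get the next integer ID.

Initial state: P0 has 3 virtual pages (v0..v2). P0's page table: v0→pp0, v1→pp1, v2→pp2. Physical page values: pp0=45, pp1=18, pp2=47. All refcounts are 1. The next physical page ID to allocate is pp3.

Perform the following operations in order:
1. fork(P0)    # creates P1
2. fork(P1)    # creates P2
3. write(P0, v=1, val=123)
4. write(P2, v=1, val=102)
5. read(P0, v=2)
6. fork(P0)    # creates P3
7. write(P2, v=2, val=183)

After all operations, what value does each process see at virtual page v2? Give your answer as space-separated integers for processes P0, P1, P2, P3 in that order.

Answer: 47 47 183 47

Derivation:
Op 1: fork(P0) -> P1. 3 ppages; refcounts: pp0:2 pp1:2 pp2:2
Op 2: fork(P1) -> P2. 3 ppages; refcounts: pp0:3 pp1:3 pp2:3
Op 3: write(P0, v1, 123). refcount(pp1)=3>1 -> COPY to pp3. 4 ppages; refcounts: pp0:3 pp1:2 pp2:3 pp3:1
Op 4: write(P2, v1, 102). refcount(pp1)=2>1 -> COPY to pp4. 5 ppages; refcounts: pp0:3 pp1:1 pp2:3 pp3:1 pp4:1
Op 5: read(P0, v2) -> 47. No state change.
Op 6: fork(P0) -> P3. 5 ppages; refcounts: pp0:4 pp1:1 pp2:4 pp3:2 pp4:1
Op 7: write(P2, v2, 183). refcount(pp2)=4>1 -> COPY to pp5. 6 ppages; refcounts: pp0:4 pp1:1 pp2:3 pp3:2 pp4:1 pp5:1
P0: v2 -> pp2 = 47
P1: v2 -> pp2 = 47
P2: v2 -> pp5 = 183
P3: v2 -> pp2 = 47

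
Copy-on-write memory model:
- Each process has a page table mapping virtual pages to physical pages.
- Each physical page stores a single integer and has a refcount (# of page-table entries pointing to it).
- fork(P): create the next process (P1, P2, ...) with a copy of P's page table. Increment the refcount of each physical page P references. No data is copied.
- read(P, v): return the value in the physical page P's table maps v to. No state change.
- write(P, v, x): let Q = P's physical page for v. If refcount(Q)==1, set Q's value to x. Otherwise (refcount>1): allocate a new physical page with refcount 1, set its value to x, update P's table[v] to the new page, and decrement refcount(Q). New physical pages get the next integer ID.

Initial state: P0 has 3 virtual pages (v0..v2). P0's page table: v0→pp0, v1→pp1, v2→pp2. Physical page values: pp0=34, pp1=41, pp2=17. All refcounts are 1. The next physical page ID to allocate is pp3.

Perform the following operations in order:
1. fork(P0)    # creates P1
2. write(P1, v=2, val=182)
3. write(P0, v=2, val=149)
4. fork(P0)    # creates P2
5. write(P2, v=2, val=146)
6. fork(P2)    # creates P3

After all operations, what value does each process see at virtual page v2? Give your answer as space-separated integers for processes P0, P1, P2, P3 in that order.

Op 1: fork(P0) -> P1. 3 ppages; refcounts: pp0:2 pp1:2 pp2:2
Op 2: write(P1, v2, 182). refcount(pp2)=2>1 -> COPY to pp3. 4 ppages; refcounts: pp0:2 pp1:2 pp2:1 pp3:1
Op 3: write(P0, v2, 149). refcount(pp2)=1 -> write in place. 4 ppages; refcounts: pp0:2 pp1:2 pp2:1 pp3:1
Op 4: fork(P0) -> P2. 4 ppages; refcounts: pp0:3 pp1:3 pp2:2 pp3:1
Op 5: write(P2, v2, 146). refcount(pp2)=2>1 -> COPY to pp4. 5 ppages; refcounts: pp0:3 pp1:3 pp2:1 pp3:1 pp4:1
Op 6: fork(P2) -> P3. 5 ppages; refcounts: pp0:4 pp1:4 pp2:1 pp3:1 pp4:2
P0: v2 -> pp2 = 149
P1: v2 -> pp3 = 182
P2: v2 -> pp4 = 146
P3: v2 -> pp4 = 146

Answer: 149 182 146 146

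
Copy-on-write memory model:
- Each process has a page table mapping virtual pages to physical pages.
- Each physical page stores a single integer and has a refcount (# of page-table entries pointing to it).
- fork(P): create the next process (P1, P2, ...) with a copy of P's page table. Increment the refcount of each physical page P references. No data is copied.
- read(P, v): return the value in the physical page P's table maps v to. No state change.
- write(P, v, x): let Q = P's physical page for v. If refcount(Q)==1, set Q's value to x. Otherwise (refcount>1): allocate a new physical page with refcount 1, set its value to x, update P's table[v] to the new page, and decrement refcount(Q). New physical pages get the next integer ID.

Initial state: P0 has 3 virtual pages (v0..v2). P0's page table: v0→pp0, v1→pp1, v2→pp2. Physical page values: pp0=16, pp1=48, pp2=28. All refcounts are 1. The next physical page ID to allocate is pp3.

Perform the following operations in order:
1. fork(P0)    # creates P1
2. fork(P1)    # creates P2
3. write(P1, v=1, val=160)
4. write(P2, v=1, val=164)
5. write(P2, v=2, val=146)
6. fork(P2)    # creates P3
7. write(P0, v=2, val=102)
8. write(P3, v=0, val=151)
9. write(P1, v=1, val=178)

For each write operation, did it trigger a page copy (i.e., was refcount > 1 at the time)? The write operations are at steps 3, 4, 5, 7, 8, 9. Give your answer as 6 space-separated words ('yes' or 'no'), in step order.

Op 1: fork(P0) -> P1. 3 ppages; refcounts: pp0:2 pp1:2 pp2:2
Op 2: fork(P1) -> P2. 3 ppages; refcounts: pp0:3 pp1:3 pp2:3
Op 3: write(P1, v1, 160). refcount(pp1)=3>1 -> COPY to pp3. 4 ppages; refcounts: pp0:3 pp1:2 pp2:3 pp3:1
Op 4: write(P2, v1, 164). refcount(pp1)=2>1 -> COPY to pp4. 5 ppages; refcounts: pp0:3 pp1:1 pp2:3 pp3:1 pp4:1
Op 5: write(P2, v2, 146). refcount(pp2)=3>1 -> COPY to pp5. 6 ppages; refcounts: pp0:3 pp1:1 pp2:2 pp3:1 pp4:1 pp5:1
Op 6: fork(P2) -> P3. 6 ppages; refcounts: pp0:4 pp1:1 pp2:2 pp3:1 pp4:2 pp5:2
Op 7: write(P0, v2, 102). refcount(pp2)=2>1 -> COPY to pp6. 7 ppages; refcounts: pp0:4 pp1:1 pp2:1 pp3:1 pp4:2 pp5:2 pp6:1
Op 8: write(P3, v0, 151). refcount(pp0)=4>1 -> COPY to pp7. 8 ppages; refcounts: pp0:3 pp1:1 pp2:1 pp3:1 pp4:2 pp5:2 pp6:1 pp7:1
Op 9: write(P1, v1, 178). refcount(pp3)=1 -> write in place. 8 ppages; refcounts: pp0:3 pp1:1 pp2:1 pp3:1 pp4:2 pp5:2 pp6:1 pp7:1

yes yes yes yes yes no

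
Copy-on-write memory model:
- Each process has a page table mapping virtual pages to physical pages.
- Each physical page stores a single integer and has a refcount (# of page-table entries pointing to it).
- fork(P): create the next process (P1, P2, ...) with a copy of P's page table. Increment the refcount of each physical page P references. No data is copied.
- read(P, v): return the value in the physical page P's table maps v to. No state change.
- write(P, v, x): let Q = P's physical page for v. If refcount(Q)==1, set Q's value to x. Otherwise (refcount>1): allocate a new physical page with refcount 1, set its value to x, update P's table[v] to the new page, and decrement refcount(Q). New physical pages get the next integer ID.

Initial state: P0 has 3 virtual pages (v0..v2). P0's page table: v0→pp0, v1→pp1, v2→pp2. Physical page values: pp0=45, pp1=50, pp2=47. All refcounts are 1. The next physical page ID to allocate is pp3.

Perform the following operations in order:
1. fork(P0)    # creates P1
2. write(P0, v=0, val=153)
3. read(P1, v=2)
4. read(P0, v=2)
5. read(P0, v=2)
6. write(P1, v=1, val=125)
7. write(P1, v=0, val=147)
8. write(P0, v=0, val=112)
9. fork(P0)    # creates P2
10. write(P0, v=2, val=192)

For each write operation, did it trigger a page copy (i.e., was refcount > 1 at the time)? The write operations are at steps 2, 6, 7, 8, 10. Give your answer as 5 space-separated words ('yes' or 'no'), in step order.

Op 1: fork(P0) -> P1. 3 ppages; refcounts: pp0:2 pp1:2 pp2:2
Op 2: write(P0, v0, 153). refcount(pp0)=2>1 -> COPY to pp3. 4 ppages; refcounts: pp0:1 pp1:2 pp2:2 pp3:1
Op 3: read(P1, v2) -> 47. No state change.
Op 4: read(P0, v2) -> 47. No state change.
Op 5: read(P0, v2) -> 47. No state change.
Op 6: write(P1, v1, 125). refcount(pp1)=2>1 -> COPY to pp4. 5 ppages; refcounts: pp0:1 pp1:1 pp2:2 pp3:1 pp4:1
Op 7: write(P1, v0, 147). refcount(pp0)=1 -> write in place. 5 ppages; refcounts: pp0:1 pp1:1 pp2:2 pp3:1 pp4:1
Op 8: write(P0, v0, 112). refcount(pp3)=1 -> write in place. 5 ppages; refcounts: pp0:1 pp1:1 pp2:2 pp3:1 pp4:1
Op 9: fork(P0) -> P2. 5 ppages; refcounts: pp0:1 pp1:2 pp2:3 pp3:2 pp4:1
Op 10: write(P0, v2, 192). refcount(pp2)=3>1 -> COPY to pp5. 6 ppages; refcounts: pp0:1 pp1:2 pp2:2 pp3:2 pp4:1 pp5:1

yes yes no no yes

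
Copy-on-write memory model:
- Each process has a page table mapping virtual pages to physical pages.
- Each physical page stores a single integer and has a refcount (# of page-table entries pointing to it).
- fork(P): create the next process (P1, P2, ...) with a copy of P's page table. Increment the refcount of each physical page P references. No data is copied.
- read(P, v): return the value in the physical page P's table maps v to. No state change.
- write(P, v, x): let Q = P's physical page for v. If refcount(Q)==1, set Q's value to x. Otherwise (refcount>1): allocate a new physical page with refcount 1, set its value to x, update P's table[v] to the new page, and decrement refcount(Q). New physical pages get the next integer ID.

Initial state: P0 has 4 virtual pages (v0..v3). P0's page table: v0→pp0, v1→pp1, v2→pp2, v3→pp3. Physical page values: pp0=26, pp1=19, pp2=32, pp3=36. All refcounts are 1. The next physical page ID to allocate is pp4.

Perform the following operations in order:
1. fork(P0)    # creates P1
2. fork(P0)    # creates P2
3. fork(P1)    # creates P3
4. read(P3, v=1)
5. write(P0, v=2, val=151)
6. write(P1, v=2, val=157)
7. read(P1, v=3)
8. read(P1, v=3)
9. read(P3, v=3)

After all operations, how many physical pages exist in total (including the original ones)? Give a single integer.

Answer: 6

Derivation:
Op 1: fork(P0) -> P1. 4 ppages; refcounts: pp0:2 pp1:2 pp2:2 pp3:2
Op 2: fork(P0) -> P2. 4 ppages; refcounts: pp0:3 pp1:3 pp2:3 pp3:3
Op 3: fork(P1) -> P3. 4 ppages; refcounts: pp0:4 pp1:4 pp2:4 pp3:4
Op 4: read(P3, v1) -> 19. No state change.
Op 5: write(P0, v2, 151). refcount(pp2)=4>1 -> COPY to pp4. 5 ppages; refcounts: pp0:4 pp1:4 pp2:3 pp3:4 pp4:1
Op 6: write(P1, v2, 157). refcount(pp2)=3>1 -> COPY to pp5. 6 ppages; refcounts: pp0:4 pp1:4 pp2:2 pp3:4 pp4:1 pp5:1
Op 7: read(P1, v3) -> 36. No state change.
Op 8: read(P1, v3) -> 36. No state change.
Op 9: read(P3, v3) -> 36. No state change.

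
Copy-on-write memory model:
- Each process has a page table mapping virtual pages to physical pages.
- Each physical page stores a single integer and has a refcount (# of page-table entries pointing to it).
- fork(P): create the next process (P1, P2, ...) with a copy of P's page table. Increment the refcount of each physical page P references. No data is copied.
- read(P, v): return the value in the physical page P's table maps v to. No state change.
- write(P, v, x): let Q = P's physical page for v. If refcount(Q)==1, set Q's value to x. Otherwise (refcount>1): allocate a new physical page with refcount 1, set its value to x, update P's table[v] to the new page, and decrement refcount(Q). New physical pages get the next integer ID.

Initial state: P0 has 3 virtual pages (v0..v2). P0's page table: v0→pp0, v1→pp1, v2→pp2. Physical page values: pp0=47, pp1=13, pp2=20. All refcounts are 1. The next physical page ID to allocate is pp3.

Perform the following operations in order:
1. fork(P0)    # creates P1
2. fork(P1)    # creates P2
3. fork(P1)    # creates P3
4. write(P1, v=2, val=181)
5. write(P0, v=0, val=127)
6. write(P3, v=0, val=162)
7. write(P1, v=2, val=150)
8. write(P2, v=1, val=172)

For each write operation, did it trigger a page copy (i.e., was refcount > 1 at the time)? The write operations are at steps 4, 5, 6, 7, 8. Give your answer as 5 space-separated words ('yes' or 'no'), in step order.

Op 1: fork(P0) -> P1. 3 ppages; refcounts: pp0:2 pp1:2 pp2:2
Op 2: fork(P1) -> P2. 3 ppages; refcounts: pp0:3 pp1:3 pp2:3
Op 3: fork(P1) -> P3. 3 ppages; refcounts: pp0:4 pp1:4 pp2:4
Op 4: write(P1, v2, 181). refcount(pp2)=4>1 -> COPY to pp3. 4 ppages; refcounts: pp0:4 pp1:4 pp2:3 pp3:1
Op 5: write(P0, v0, 127). refcount(pp0)=4>1 -> COPY to pp4. 5 ppages; refcounts: pp0:3 pp1:4 pp2:3 pp3:1 pp4:1
Op 6: write(P3, v0, 162). refcount(pp0)=3>1 -> COPY to pp5. 6 ppages; refcounts: pp0:2 pp1:4 pp2:3 pp3:1 pp4:1 pp5:1
Op 7: write(P1, v2, 150). refcount(pp3)=1 -> write in place. 6 ppages; refcounts: pp0:2 pp1:4 pp2:3 pp3:1 pp4:1 pp5:1
Op 8: write(P2, v1, 172). refcount(pp1)=4>1 -> COPY to pp6. 7 ppages; refcounts: pp0:2 pp1:3 pp2:3 pp3:1 pp4:1 pp5:1 pp6:1

yes yes yes no yes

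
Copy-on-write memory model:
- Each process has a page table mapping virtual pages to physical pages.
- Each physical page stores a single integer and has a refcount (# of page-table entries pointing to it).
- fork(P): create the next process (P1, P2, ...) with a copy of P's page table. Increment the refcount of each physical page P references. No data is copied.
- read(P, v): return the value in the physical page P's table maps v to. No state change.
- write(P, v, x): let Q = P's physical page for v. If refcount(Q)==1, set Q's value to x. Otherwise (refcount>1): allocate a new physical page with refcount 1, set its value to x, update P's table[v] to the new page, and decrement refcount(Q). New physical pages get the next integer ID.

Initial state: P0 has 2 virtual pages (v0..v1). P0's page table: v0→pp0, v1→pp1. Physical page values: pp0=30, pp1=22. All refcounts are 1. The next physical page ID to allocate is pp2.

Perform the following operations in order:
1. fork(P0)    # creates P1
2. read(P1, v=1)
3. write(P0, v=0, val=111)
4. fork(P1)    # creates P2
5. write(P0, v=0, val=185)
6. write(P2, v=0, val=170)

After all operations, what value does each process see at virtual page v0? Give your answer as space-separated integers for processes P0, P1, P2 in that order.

Answer: 185 30 170

Derivation:
Op 1: fork(P0) -> P1. 2 ppages; refcounts: pp0:2 pp1:2
Op 2: read(P1, v1) -> 22. No state change.
Op 3: write(P0, v0, 111). refcount(pp0)=2>1 -> COPY to pp2. 3 ppages; refcounts: pp0:1 pp1:2 pp2:1
Op 4: fork(P1) -> P2. 3 ppages; refcounts: pp0:2 pp1:3 pp2:1
Op 5: write(P0, v0, 185). refcount(pp2)=1 -> write in place. 3 ppages; refcounts: pp0:2 pp1:3 pp2:1
Op 6: write(P2, v0, 170). refcount(pp0)=2>1 -> COPY to pp3. 4 ppages; refcounts: pp0:1 pp1:3 pp2:1 pp3:1
P0: v0 -> pp2 = 185
P1: v0 -> pp0 = 30
P2: v0 -> pp3 = 170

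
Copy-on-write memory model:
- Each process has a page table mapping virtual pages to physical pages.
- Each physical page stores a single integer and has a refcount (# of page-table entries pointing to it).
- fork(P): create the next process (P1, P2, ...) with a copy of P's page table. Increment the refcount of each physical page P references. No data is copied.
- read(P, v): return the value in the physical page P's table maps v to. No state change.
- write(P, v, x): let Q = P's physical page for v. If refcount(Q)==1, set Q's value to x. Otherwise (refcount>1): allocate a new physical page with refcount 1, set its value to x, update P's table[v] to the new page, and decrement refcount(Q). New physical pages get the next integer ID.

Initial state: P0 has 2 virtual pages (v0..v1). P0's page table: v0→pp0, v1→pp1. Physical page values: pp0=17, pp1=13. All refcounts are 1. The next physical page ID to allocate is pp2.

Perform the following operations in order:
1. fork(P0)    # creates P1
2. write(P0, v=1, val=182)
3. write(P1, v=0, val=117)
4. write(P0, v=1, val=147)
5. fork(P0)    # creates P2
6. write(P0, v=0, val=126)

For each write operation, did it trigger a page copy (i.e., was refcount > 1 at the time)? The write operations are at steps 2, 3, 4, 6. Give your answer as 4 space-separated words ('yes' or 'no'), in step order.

Op 1: fork(P0) -> P1. 2 ppages; refcounts: pp0:2 pp1:2
Op 2: write(P0, v1, 182). refcount(pp1)=2>1 -> COPY to pp2. 3 ppages; refcounts: pp0:2 pp1:1 pp2:1
Op 3: write(P1, v0, 117). refcount(pp0)=2>1 -> COPY to pp3. 4 ppages; refcounts: pp0:1 pp1:1 pp2:1 pp3:1
Op 4: write(P0, v1, 147). refcount(pp2)=1 -> write in place. 4 ppages; refcounts: pp0:1 pp1:1 pp2:1 pp3:1
Op 5: fork(P0) -> P2. 4 ppages; refcounts: pp0:2 pp1:1 pp2:2 pp3:1
Op 6: write(P0, v0, 126). refcount(pp0)=2>1 -> COPY to pp4. 5 ppages; refcounts: pp0:1 pp1:1 pp2:2 pp3:1 pp4:1

yes yes no yes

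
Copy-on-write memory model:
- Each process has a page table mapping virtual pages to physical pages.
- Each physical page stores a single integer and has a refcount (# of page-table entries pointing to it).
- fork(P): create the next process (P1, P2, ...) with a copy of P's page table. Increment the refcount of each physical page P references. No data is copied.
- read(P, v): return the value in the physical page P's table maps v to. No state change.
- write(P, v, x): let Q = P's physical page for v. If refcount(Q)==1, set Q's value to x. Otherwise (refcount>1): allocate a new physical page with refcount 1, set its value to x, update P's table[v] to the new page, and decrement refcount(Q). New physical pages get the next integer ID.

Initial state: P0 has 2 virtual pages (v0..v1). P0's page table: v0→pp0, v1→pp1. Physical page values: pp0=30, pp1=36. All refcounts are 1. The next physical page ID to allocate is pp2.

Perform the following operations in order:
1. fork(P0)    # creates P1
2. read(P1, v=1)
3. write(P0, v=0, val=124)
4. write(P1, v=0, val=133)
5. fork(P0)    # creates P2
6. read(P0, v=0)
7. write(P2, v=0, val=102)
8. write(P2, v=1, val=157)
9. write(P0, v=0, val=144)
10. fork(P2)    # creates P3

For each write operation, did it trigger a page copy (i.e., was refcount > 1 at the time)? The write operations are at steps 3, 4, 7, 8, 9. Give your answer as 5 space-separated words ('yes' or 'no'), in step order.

Op 1: fork(P0) -> P1. 2 ppages; refcounts: pp0:2 pp1:2
Op 2: read(P1, v1) -> 36. No state change.
Op 3: write(P0, v0, 124). refcount(pp0)=2>1 -> COPY to pp2. 3 ppages; refcounts: pp0:1 pp1:2 pp2:1
Op 4: write(P1, v0, 133). refcount(pp0)=1 -> write in place. 3 ppages; refcounts: pp0:1 pp1:2 pp2:1
Op 5: fork(P0) -> P2. 3 ppages; refcounts: pp0:1 pp1:3 pp2:2
Op 6: read(P0, v0) -> 124. No state change.
Op 7: write(P2, v0, 102). refcount(pp2)=2>1 -> COPY to pp3. 4 ppages; refcounts: pp0:1 pp1:3 pp2:1 pp3:1
Op 8: write(P2, v1, 157). refcount(pp1)=3>1 -> COPY to pp4. 5 ppages; refcounts: pp0:1 pp1:2 pp2:1 pp3:1 pp4:1
Op 9: write(P0, v0, 144). refcount(pp2)=1 -> write in place. 5 ppages; refcounts: pp0:1 pp1:2 pp2:1 pp3:1 pp4:1
Op 10: fork(P2) -> P3. 5 ppages; refcounts: pp0:1 pp1:2 pp2:1 pp3:2 pp4:2

yes no yes yes no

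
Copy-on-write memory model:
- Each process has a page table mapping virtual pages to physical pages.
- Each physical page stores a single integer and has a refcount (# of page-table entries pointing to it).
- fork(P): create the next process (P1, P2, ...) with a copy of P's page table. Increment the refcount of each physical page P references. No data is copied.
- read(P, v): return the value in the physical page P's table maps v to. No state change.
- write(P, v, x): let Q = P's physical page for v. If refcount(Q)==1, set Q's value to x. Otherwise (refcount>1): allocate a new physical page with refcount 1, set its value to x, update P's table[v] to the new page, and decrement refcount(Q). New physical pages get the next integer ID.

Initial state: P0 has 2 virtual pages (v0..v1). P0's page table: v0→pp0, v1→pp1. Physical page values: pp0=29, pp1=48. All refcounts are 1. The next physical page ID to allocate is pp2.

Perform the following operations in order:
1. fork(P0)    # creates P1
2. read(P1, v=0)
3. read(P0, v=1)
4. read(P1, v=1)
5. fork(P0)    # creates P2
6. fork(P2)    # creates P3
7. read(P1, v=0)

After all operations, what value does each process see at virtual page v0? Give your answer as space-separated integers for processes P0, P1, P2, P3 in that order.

Answer: 29 29 29 29

Derivation:
Op 1: fork(P0) -> P1. 2 ppages; refcounts: pp0:2 pp1:2
Op 2: read(P1, v0) -> 29. No state change.
Op 3: read(P0, v1) -> 48. No state change.
Op 4: read(P1, v1) -> 48. No state change.
Op 5: fork(P0) -> P2. 2 ppages; refcounts: pp0:3 pp1:3
Op 6: fork(P2) -> P3. 2 ppages; refcounts: pp0:4 pp1:4
Op 7: read(P1, v0) -> 29. No state change.
P0: v0 -> pp0 = 29
P1: v0 -> pp0 = 29
P2: v0 -> pp0 = 29
P3: v0 -> pp0 = 29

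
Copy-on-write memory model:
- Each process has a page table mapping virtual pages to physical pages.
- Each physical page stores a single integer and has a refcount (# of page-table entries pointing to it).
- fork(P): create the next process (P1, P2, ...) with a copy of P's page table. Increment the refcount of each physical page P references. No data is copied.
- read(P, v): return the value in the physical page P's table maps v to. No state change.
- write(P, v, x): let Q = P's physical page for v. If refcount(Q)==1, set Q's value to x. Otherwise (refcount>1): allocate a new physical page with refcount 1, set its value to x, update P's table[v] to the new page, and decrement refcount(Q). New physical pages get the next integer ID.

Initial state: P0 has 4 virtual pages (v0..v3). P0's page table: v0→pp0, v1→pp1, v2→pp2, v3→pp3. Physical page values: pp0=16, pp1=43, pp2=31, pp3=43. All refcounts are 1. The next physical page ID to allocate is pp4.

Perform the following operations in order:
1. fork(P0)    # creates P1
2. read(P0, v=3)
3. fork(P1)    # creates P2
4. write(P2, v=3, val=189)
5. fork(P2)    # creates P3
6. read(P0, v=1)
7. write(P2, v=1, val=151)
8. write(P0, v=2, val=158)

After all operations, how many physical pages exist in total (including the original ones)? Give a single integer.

Op 1: fork(P0) -> P1. 4 ppages; refcounts: pp0:2 pp1:2 pp2:2 pp3:2
Op 2: read(P0, v3) -> 43. No state change.
Op 3: fork(P1) -> P2. 4 ppages; refcounts: pp0:3 pp1:3 pp2:3 pp3:3
Op 4: write(P2, v3, 189). refcount(pp3)=3>1 -> COPY to pp4. 5 ppages; refcounts: pp0:3 pp1:3 pp2:3 pp3:2 pp4:1
Op 5: fork(P2) -> P3. 5 ppages; refcounts: pp0:4 pp1:4 pp2:4 pp3:2 pp4:2
Op 6: read(P0, v1) -> 43. No state change.
Op 7: write(P2, v1, 151). refcount(pp1)=4>1 -> COPY to pp5. 6 ppages; refcounts: pp0:4 pp1:3 pp2:4 pp3:2 pp4:2 pp5:1
Op 8: write(P0, v2, 158). refcount(pp2)=4>1 -> COPY to pp6. 7 ppages; refcounts: pp0:4 pp1:3 pp2:3 pp3:2 pp4:2 pp5:1 pp6:1

Answer: 7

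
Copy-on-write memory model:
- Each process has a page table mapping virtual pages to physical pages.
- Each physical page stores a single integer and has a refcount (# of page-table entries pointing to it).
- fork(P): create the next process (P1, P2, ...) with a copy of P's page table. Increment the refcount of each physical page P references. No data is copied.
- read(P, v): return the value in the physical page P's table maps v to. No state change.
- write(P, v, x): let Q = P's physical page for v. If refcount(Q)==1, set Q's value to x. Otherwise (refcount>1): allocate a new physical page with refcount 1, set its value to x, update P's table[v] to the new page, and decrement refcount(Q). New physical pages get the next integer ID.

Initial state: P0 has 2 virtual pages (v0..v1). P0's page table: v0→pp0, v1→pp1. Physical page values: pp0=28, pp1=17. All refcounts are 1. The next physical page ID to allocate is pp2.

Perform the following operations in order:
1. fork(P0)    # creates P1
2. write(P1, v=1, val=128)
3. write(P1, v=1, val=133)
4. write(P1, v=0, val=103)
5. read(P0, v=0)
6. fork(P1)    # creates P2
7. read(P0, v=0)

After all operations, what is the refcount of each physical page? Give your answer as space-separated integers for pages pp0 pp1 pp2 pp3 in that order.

Op 1: fork(P0) -> P1. 2 ppages; refcounts: pp0:2 pp1:2
Op 2: write(P1, v1, 128). refcount(pp1)=2>1 -> COPY to pp2. 3 ppages; refcounts: pp0:2 pp1:1 pp2:1
Op 3: write(P1, v1, 133). refcount(pp2)=1 -> write in place. 3 ppages; refcounts: pp0:2 pp1:1 pp2:1
Op 4: write(P1, v0, 103). refcount(pp0)=2>1 -> COPY to pp3. 4 ppages; refcounts: pp0:1 pp1:1 pp2:1 pp3:1
Op 5: read(P0, v0) -> 28. No state change.
Op 6: fork(P1) -> P2. 4 ppages; refcounts: pp0:1 pp1:1 pp2:2 pp3:2
Op 7: read(P0, v0) -> 28. No state change.

Answer: 1 1 2 2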